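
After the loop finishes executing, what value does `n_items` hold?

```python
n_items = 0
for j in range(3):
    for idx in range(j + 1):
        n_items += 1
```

Let's trace through this code step by step.

Initialize: n_items = 0
Entering loop: for j in range(3):
After iteration 1: j = 0, n_items = 1, idx = 0
After iteration 2: j = 1, n_items = 3, idx = 1
After iteration 3: j = 2, n_items = 6, idx = 2
Loop ends.

Final answer: 6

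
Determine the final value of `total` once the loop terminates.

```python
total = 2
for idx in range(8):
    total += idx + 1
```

Let's trace through this code step by step.

Initialize: total = 2
Entering loop: for idx in range(8):
After iteration 1: idx = 0, total = 3
After iteration 2: idx = 1, total = 5
After iteration 3: idx = 2, total = 8
After iteration 4: idx = 3, total = 12
After iteration 5: idx = 4, total = 17
After iteration 6: idx = 5, total = 23
After iteration 7: idx = 6, total = 30
After iteration 8: idx = 7, total = 38
Loop ends.

Final answer: 38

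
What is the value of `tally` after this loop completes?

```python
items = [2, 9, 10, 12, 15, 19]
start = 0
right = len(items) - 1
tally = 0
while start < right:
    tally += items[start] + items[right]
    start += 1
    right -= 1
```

Let's trace through this code step by step.

Initialize: items = [2, 9, 10, 12, 15, 19]
Initialize: start = 0
Initialize: right = 5
Initialize: tally = 0
Entering loop: while start < right:
After iteration 1: start = 1, right = 4, tally = 21
After iteration 2: start = 2, right = 3, tally = 45
After iteration 3: start = 3, right = 2, tally = 67
Loop ends.

Final answer: 67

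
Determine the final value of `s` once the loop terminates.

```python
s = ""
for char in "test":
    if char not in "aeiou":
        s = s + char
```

Let's trace through this code step by step.

Initialize: s = ''
Entering loop: for char in "test":
After iteration 1: char = 't', s = 't'
After iteration 2: char = 'e', s = 't'
After iteration 3: char = 's', s = 'ts'
After iteration 4: char = 't', s = 'tst'
Loop ends.

Final answer: 'tst'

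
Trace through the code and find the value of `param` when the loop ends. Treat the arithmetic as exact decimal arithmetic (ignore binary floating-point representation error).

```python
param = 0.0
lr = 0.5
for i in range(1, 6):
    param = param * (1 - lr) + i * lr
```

Let's trace through this code step by step.

Initialize: param = 0.0
Initialize: lr = 0.5
Entering loop: for i in range(1, 6):
After iteration 1: i = 1, param = 0.5
After iteration 2: i = 2, param = 1.25
After iteration 3: i = 3, param = 2.125
After iteration 4: i = 4, param = 3.0625
After iteration 5: i = 5, param = 4.03125
Loop ends.

Final answer: 4.03125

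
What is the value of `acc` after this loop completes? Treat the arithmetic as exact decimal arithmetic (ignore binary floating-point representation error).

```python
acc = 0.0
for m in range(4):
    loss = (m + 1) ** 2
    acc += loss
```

Let's trace through this code step by step.

Initialize: acc = 0.0
Entering loop: for m in range(4):
After iteration 1: m = 0, acc = 1.0, loss = 1
After iteration 2: m = 1, acc = 5.0, loss = 4
After iteration 3: m = 2, acc = 14.0, loss = 9
After iteration 4: m = 3, acc = 30.0, loss = 16
Loop ends.

Final answer: 30.0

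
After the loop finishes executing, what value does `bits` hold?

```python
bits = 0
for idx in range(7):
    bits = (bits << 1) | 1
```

Let's trace through this code step by step.

Initialize: bits = 0
Entering loop: for idx in range(7):
After iteration 1: idx = 0, bits = 1
After iteration 2: idx = 1, bits = 3
After iteration 3: idx = 2, bits = 7
After iteration 4: idx = 3, bits = 15
After iteration 5: idx = 4, bits = 31
After iteration 6: idx = 5, bits = 63
After iteration 7: idx = 6, bits = 127
Loop ends.

Final answer: 127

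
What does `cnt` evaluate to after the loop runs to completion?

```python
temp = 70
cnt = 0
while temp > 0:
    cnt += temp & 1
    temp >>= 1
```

Let's trace through this code step by step.

Initialize: temp = 70
Initialize: cnt = 0
Entering loop: while temp > 0:
After iteration 1: temp = 35, cnt = 0
After iteration 2: temp = 17, cnt = 1
After iteration 3: temp = 8, cnt = 2
After iteration 4: temp = 4, cnt = 2
After iteration 5: temp = 2, cnt = 2
After iteration 6: temp = 1, cnt = 2
After iteration 7: temp = 0, cnt = 3
Loop ends.

Final answer: 3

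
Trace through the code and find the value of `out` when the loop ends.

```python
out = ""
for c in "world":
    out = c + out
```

Let's trace through this code step by step.

Initialize: out = ''
Entering loop: for c in "world":
After iteration 1: c = 'w', out = 'w'
After iteration 2: c = 'o', out = 'ow'
After iteration 3: c = 'r', out = 'row'
After iteration 4: c = 'l', out = 'lrow'
After iteration 5: c = 'd', out = 'dlrow'
Loop ends.

Final answer: 'dlrow'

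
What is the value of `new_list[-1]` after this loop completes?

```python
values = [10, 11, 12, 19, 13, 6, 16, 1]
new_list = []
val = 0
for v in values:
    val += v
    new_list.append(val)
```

Let's trace through this code step by step.

Initialize: values = [10, 11, 12, 19, 13, 6, 16, 1]
Initialize: new_list = []
Initialize: val = 0
Entering loop: for v in values:
After iteration 1: v = 10, new_list = [10], val = 10
After iteration 2: v = 11, new_list = [10, 21], val = 21
After iteration 3: v = 12, new_list = [10, 21, 33], val = 33
After iteration 4: v = 19, new_list = [10, 21, 33, 52], val = 52
After iteration 5: v = 13, new_list = [10, 21, 33, 52, 65], val = 65
After iteration 6: v = 6, new_list = [10, 21, 33, 52, 65, 71], val = 71
After iteration 7: v = 16, new_list = [10, 21, 33, 52, 65, 71, 87], val = 87
After iteration 8: v = 1, new_list = [10, 21, 33, 52, 65, 71, 87, 88], val = 88
Loop ends.
new_list[-1] = 88

Final answer: 88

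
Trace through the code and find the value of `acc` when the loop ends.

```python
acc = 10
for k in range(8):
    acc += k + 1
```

Let's trace through this code step by step.

Initialize: acc = 10
Entering loop: for k in range(8):
After iteration 1: k = 0, acc = 11
After iteration 2: k = 1, acc = 13
After iteration 3: k = 2, acc = 16
After iteration 4: k = 3, acc = 20
After iteration 5: k = 4, acc = 25
After iteration 6: k = 5, acc = 31
After iteration 7: k = 6, acc = 38
After iteration 8: k = 7, acc = 46
Loop ends.

Final answer: 46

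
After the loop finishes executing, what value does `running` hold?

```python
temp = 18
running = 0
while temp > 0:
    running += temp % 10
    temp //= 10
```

Let's trace through this code step by step.

Initialize: temp = 18
Initialize: running = 0
Entering loop: while temp > 0:
After iteration 1: temp = 1, running = 8
After iteration 2: temp = 0, running = 9
Loop ends.

Final answer: 9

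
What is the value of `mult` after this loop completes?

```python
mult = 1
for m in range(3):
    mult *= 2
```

Let's trace through this code step by step.

Initialize: mult = 1
Entering loop: for m in range(3):
After iteration 1: m = 0, mult = 2
After iteration 2: m = 1, mult = 4
After iteration 3: m = 2, mult = 8
Loop ends.

Final answer: 8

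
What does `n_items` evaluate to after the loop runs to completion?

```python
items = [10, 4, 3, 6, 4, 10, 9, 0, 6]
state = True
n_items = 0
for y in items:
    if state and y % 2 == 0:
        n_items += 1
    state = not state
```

Let's trace through this code step by step.

Initialize: items = [10, 4, 3, 6, 4, 10, 9, 0, 6]
Initialize: state = True
Initialize: n_items = 0
Entering loop: for y in items:
After iteration 1: y = 10, state = False, n_items = 1
After iteration 2: y = 4, state = True, n_items = 1
After iteration 3: y = 3, state = False, n_items = 1
After iteration 4: y = 6, state = True, n_items = 1
After iteration 5: y = 4, state = False, n_items = 2
After iteration 6: y = 10, state = True, n_items = 2
After iteration 7: y = 9, state = False, n_items = 2
After iteration 8: y = 0, state = True, n_items = 2
After iteration 9: y = 6, state = False, n_items = 3
Loop ends.

Final answer: 3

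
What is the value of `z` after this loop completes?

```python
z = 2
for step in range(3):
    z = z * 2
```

Let's trace through this code step by step.

Initialize: z = 2
Entering loop: for step in range(3):
After iteration 1: step = 0, z = 4
After iteration 2: step = 1, z = 8
After iteration 3: step = 2, z = 16
Loop ends.

Final answer: 16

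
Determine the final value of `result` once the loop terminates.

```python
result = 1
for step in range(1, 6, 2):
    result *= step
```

Let's trace through this code step by step.

Initialize: result = 1
Entering loop: for step in range(1, 6, 2):
After iteration 1: step = 1, result = 1
After iteration 2: step = 3, result = 3
After iteration 3: step = 5, result = 15
Loop ends.

Final answer: 15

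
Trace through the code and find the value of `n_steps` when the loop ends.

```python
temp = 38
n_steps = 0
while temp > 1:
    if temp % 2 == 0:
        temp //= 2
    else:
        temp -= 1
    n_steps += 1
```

Let's trace through this code step by step.

Initialize: temp = 38
Initialize: n_steps = 0
Entering loop: while temp > 1:
After iteration 1: temp = 19, n_steps = 1
After iteration 2: temp = 18, n_steps = 2
After iteration 3: temp = 9, n_steps = 3
After iteration 4: temp = 8, n_steps = 4
After iteration 5: temp = 4, n_steps = 5
After iteration 6: temp = 2, n_steps = 6
After iteration 7: temp = 1, n_steps = 7
Loop ends.

Final answer: 7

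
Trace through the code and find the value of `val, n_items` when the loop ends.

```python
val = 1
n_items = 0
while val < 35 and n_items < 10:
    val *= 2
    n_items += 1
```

Let's trace through this code step by step.

Initialize: val = 1
Initialize: n_items = 0
Entering loop: while val < 35 and n_items < 10:
After iteration 1: val = 2, n_items = 1
After iteration 2: val = 4, n_items = 2
After iteration 3: val = 8, n_items = 3
After iteration 4: val = 16, n_items = 4
After iteration 5: val = 32, n_items = 5
After iteration 6: val = 64, n_items = 6
Loop ends.

Final answer: 64, 6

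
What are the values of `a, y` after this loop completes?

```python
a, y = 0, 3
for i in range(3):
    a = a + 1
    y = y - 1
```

Let's trace through this code step by step.

Initialize: a = 0
Initialize: y = 3
Entering loop: for i in range(3):
After iteration 1: i = 0, a = 1, y = 2
After iteration 2: i = 1, a = 2, y = 1
After iteration 3: i = 2, a = 3, y = 0
Loop ends.

Final answer: 3, 0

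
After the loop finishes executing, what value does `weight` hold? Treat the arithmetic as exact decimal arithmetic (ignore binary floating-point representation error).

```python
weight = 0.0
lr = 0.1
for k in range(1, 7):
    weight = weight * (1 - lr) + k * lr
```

Let's trace through this code step by step.

Initialize: weight = 0.0
Initialize: lr = 0.1
Entering loop: for k in range(1, 7):
After iteration 1: k = 1, weight = 0.1
After iteration 2: k = 2, weight = 0.29
After iteration 3: k = 3, weight = 0.561
After iteration 4: k = 4, weight = 0.9049
After iteration 5: k = 5, weight = 1.31441
After iteration 6: k = 6, weight = 1.782969
Loop ends.

Final answer: 1.782969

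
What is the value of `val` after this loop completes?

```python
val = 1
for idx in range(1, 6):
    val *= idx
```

Let's trace through this code step by step.

Initialize: val = 1
Entering loop: for idx in range(1, 6):
After iteration 1: idx = 1, val = 1
After iteration 2: idx = 2, val = 2
After iteration 3: idx = 3, val = 6
After iteration 4: idx = 4, val = 24
After iteration 5: idx = 5, val = 120
Loop ends.

Final answer: 120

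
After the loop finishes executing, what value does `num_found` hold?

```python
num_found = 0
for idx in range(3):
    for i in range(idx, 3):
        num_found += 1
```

Let's trace through this code step by step.

Initialize: num_found = 0
Entering loop: for idx in range(3):
After iteration 1: idx = 0, num_found = 3
After iteration 2: idx = 1, num_found = 5
After iteration 3: idx = 2, num_found = 6
Loop ends.

Final answer: 6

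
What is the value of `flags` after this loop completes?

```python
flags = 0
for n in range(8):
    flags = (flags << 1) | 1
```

Let's trace through this code step by step.

Initialize: flags = 0
Entering loop: for n in range(8):
After iteration 1: n = 0, flags = 1
After iteration 2: n = 1, flags = 3
After iteration 3: n = 2, flags = 7
After iteration 4: n = 3, flags = 15
After iteration 5: n = 4, flags = 31
After iteration 6: n = 5, flags = 63
After iteration 7: n = 6, flags = 127
After iteration 8: n = 7, flags = 255
Loop ends.

Final answer: 255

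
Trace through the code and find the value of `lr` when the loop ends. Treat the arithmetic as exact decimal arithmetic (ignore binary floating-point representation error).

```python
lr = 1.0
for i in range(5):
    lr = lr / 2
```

Let's trace through this code step by step.

Initialize: lr = 1.0
Entering loop: for i in range(5):
After iteration 1: i = 0, lr = 0.5
After iteration 2: i = 1, lr = 0.25
After iteration 3: i = 2, lr = 0.125
After iteration 4: i = 3, lr = 0.0625
After iteration 5: i = 4, lr = 0.03125
Loop ends.

Final answer: 0.03125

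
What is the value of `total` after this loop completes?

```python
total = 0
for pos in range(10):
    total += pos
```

Let's trace through this code step by step.

Initialize: total = 0
Entering loop: for pos in range(10):
After iteration 1: pos = 0, total = 0
After iteration 2: pos = 1, total = 1
After iteration 3: pos = 2, total = 3
After iteration 4: pos = 3, total = 6
After iteration 5: pos = 4, total = 10
After iteration 6: pos = 5, total = 15
After iteration 7: pos = 6, total = 21
After iteration 8: pos = 7, total = 28
After iteration 9: pos = 8, total = 36
After iteration 10: pos = 9, total = 45
Loop ends.

Final answer: 45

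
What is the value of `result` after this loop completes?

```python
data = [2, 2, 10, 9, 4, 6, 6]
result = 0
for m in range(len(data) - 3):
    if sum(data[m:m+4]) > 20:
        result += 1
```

Let's trace through this code step by step.

Initialize: data = [2, 2, 10, 9, 4, 6, 6]
Initialize: result = 0
Entering loop: for m in range(len(data) - 3):
After iteration 1: m = 0, result = 1
After iteration 2: m = 1, result = 2
After iteration 3: m = 2, result = 3
After iteration 4: m = 3, result = 4
Loop ends.

Final answer: 4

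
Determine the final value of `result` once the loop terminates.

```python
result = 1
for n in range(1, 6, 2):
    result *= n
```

Let's trace through this code step by step.

Initialize: result = 1
Entering loop: for n in range(1, 6, 2):
After iteration 1: n = 1, result = 1
After iteration 2: n = 3, result = 3
After iteration 3: n = 5, result = 15
Loop ends.

Final answer: 15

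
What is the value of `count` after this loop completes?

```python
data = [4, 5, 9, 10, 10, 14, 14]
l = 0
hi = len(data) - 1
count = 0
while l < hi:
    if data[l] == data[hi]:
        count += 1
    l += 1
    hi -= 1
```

Let's trace through this code step by step.

Initialize: data = [4, 5, 9, 10, 10, 14, 14]
Initialize: l = 0
Initialize: hi = 6
Initialize: count = 0
Entering loop: while l < hi:
After iteration 1: l = 1, hi = 5, count = 0
After iteration 2: l = 2, hi = 4, count = 0
After iteration 3: l = 3, hi = 3, count = 0
Loop ends.

Final answer: 0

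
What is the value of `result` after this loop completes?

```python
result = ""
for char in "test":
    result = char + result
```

Let's trace through this code step by step.

Initialize: result = ''
Entering loop: for char in "test":
After iteration 1: char = 't', result = 't'
After iteration 2: char = 'e', result = 'et'
After iteration 3: char = 's', result = 'set'
After iteration 4: char = 't', result = 'tset'
Loop ends.

Final answer: 'tset'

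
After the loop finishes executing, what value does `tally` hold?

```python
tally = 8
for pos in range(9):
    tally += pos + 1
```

Let's trace through this code step by step.

Initialize: tally = 8
Entering loop: for pos in range(9):
After iteration 1: pos = 0, tally = 9
After iteration 2: pos = 1, tally = 11
After iteration 3: pos = 2, tally = 14
After iteration 4: pos = 3, tally = 18
After iteration 5: pos = 4, tally = 23
After iteration 6: pos = 5, tally = 29
After iteration 7: pos = 6, tally = 36
After iteration 8: pos = 7, tally = 44
After iteration 9: pos = 8, tally = 53
Loop ends.

Final answer: 53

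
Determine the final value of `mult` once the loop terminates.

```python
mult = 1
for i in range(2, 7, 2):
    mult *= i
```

Let's trace through this code step by step.

Initialize: mult = 1
Entering loop: for i in range(2, 7, 2):
After iteration 1: i = 2, mult = 2
After iteration 2: i = 4, mult = 8
After iteration 3: i = 6, mult = 48
Loop ends.

Final answer: 48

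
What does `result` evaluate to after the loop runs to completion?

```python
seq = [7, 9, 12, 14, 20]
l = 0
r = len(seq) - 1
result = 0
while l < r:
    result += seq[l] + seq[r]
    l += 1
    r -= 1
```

Let's trace through this code step by step.

Initialize: seq = [7, 9, 12, 14, 20]
Initialize: l = 0
Initialize: r = 4
Initialize: result = 0
Entering loop: while l < r:
After iteration 1: l = 1, r = 3, result = 27
After iteration 2: l = 2, r = 2, result = 50
Loop ends.

Final answer: 50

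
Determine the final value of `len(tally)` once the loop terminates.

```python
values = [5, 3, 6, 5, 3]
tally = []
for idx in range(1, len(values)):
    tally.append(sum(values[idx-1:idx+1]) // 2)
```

Let's trace through this code step by step.

Initialize: values = [5, 3, 6, 5, 3]
Initialize: tally = []
Entering loop: for idx in range(1, len(values)):
After iteration 1: idx = 1, tally = [4]
After iteration 2: idx = 2, tally = [4, 4]
After iteration 3: idx = 3, tally = [4, 4, 5]
After iteration 4: idx = 4, tally = [4, 4, 5, 4]
Loop ends.
len(tally) = 4

Final answer: 4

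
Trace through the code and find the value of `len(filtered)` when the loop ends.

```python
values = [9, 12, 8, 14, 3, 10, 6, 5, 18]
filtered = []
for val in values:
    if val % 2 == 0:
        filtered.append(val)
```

Let's trace through this code step by step.

Initialize: values = [9, 12, 8, 14, 3, 10, 6, 5, 18]
Initialize: filtered = []
Entering loop: for val in values:
After iteration 1: val = 9, filtered = []
After iteration 2: val = 12, filtered = [12]
After iteration 3: val = 8, filtered = [12, 8]
After iteration 4: val = 14, filtered = [12, 8, 14]
After iteration 5: val = 3, filtered = [12, 8, 14]
After iteration 6: val = 10, filtered = [12, 8, 14, 10]
After iteration 7: val = 6, filtered = [12, 8, 14, 10, 6]
After iteration 8: val = 5, filtered = [12, 8, 14, 10, 6]
After iteration 9: val = 18, filtered = [12, 8, 14, 10, 6, 18]
Loop ends.
len(filtered) = 6

Final answer: 6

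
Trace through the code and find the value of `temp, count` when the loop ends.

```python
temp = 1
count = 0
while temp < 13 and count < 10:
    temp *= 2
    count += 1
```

Let's trace through this code step by step.

Initialize: temp = 1
Initialize: count = 0
Entering loop: while temp < 13 and count < 10:
After iteration 1: temp = 2, count = 1
After iteration 2: temp = 4, count = 2
After iteration 3: temp = 8, count = 3
After iteration 4: temp = 16, count = 4
Loop ends.

Final answer: 16, 4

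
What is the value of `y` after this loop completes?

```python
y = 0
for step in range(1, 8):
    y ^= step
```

Let's trace through this code step by step.

Initialize: y = 0
Entering loop: for step in range(1, 8):
After iteration 1: step = 1, y = 1
After iteration 2: step = 2, y = 3
After iteration 3: step = 3, y = 0
After iteration 4: step = 4, y = 4
After iteration 5: step = 5, y = 1
After iteration 6: step = 6, y = 7
After iteration 7: step = 7, y = 0
Loop ends.

Final answer: 0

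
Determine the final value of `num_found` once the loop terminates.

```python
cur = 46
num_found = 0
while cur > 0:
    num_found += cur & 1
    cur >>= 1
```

Let's trace through this code step by step.

Initialize: cur = 46
Initialize: num_found = 0
Entering loop: while cur > 0:
After iteration 1: cur = 23, num_found = 0
After iteration 2: cur = 11, num_found = 1
After iteration 3: cur = 5, num_found = 2
After iteration 4: cur = 2, num_found = 3
After iteration 5: cur = 1, num_found = 3
After iteration 6: cur = 0, num_found = 4
Loop ends.

Final answer: 4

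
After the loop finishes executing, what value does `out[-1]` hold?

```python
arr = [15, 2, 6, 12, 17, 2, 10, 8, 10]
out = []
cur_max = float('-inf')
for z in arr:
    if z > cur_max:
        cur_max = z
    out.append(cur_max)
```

Let's trace through this code step by step.

Initialize: arr = [15, 2, 6, 12, 17, 2, 10, 8, 10]
Initialize: out = []
Initialize: cur_max = -inf
Entering loop: for z in arr:
After iteration 1: z = 15, out = [15], cur_max = 15
After iteration 2: z = 2, out = [15, 15], cur_max = 15
After iteration 3: z = 6, out = [15, 15, 15], cur_max = 15
After iteration 4: z = 12, out = [15, 15, 15, 15], cur_max = 15
After iteration 5: z = 17, out = [15, 15, 15, 15, 17], cur_max = 17
After iteration 6: z = 2, out = [15, 15, 15, 15, 17, 17], cur_max = 17
After iteration 7: z = 10, out = [15, 15, 15, 15, 17, 17, 17], cur_max = 17
After iteration 8: z = 8, out = [15, 15, 15, 15, 17, 17, 17, 17], cur_max = 17
After iteration 9: z = 10, out = [15, 15, 15, 15, 17, 17, 17, 17, 17], cur_max = 17
Loop ends.
out[-1] = 17

Final answer: 17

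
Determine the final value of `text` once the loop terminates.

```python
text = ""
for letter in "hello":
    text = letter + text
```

Let's trace through this code step by step.

Initialize: text = ''
Entering loop: for letter in "hello":
After iteration 1: letter = 'h', text = 'h'
After iteration 2: letter = 'e', text = 'eh'
After iteration 3: letter = 'l', text = 'leh'
After iteration 4: letter = 'l', text = 'lleh'
After iteration 5: letter = 'o', text = 'olleh'
Loop ends.

Final answer: 'olleh'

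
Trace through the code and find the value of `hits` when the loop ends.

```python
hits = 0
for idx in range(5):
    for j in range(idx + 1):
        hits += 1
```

Let's trace through this code step by step.

Initialize: hits = 0
Entering loop: for idx in range(5):
After iteration 1: idx = 0, hits = 1, j = 0
After iteration 2: idx = 1, hits = 3, j = 1
After iteration 3: idx = 2, hits = 6, j = 2
After iteration 4: idx = 3, hits = 10, j = 3
After iteration 5: idx = 4, hits = 15, j = 4
Loop ends.

Final answer: 15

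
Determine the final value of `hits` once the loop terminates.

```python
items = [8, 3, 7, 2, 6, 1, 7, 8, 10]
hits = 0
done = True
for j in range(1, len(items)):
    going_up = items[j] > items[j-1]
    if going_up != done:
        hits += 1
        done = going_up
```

Let's trace through this code step by step.

Initialize: items = [8, 3, 7, 2, 6, 1, 7, 8, 10]
Initialize: hits = 0
Initialize: done = True
Entering loop: for j in range(1, len(items)):
After iteration 1: j = 1, hits = 1, done = False, going_up = False
After iteration 2: j = 2, hits = 2, done = True, going_up = True
After iteration 3: j = 3, hits = 3, done = False, going_up = False
After iteration 4: j = 4, hits = 4, done = True, going_up = True
After iteration 5: j = 5, hits = 5, done = False, going_up = False
After iteration 6: j = 6, hits = 6, done = True, going_up = True
After iteration 7: j = 7, hits = 6, done = True, going_up = True
After iteration 8: j = 8, hits = 6, done = True, going_up = True
Loop ends.

Final answer: 6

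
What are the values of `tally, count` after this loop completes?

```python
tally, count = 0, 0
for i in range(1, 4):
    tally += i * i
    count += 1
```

Let's trace through this code step by step.

Initialize: tally = 0
Initialize: count = 0
Entering loop: for i in range(1, 4):
After iteration 1: i = 1, tally = 1, count = 1
After iteration 2: i = 2, tally = 5, count = 2
After iteration 3: i = 3, tally = 14, count = 3
Loop ends.

Final answer: 14, 3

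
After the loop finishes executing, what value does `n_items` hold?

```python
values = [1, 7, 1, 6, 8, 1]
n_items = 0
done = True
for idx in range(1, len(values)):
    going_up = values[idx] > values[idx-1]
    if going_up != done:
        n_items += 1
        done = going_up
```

Let's trace through this code step by step.

Initialize: values = [1, 7, 1, 6, 8, 1]
Initialize: n_items = 0
Initialize: done = True
Entering loop: for idx in range(1, len(values)):
After iteration 1: idx = 1, n_items = 0, done = True, going_up = True
After iteration 2: idx = 2, n_items = 1, done = False, going_up = False
After iteration 3: idx = 3, n_items = 2, done = True, going_up = True
After iteration 4: idx = 4, n_items = 2, done = True, going_up = True
After iteration 5: idx = 5, n_items = 3, done = False, going_up = False
Loop ends.

Final answer: 3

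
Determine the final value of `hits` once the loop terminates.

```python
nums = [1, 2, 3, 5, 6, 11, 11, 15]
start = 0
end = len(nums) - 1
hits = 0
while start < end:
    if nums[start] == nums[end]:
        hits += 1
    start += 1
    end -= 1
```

Let's trace through this code step by step.

Initialize: nums = [1, 2, 3, 5, 6, 11, 11, 15]
Initialize: start = 0
Initialize: end = 7
Initialize: hits = 0
Entering loop: while start < end:
After iteration 1: start = 1, end = 6, hits = 0
After iteration 2: start = 2, end = 5, hits = 0
After iteration 3: start = 3, end = 4, hits = 0
After iteration 4: start = 4, end = 3, hits = 0
Loop ends.

Final answer: 0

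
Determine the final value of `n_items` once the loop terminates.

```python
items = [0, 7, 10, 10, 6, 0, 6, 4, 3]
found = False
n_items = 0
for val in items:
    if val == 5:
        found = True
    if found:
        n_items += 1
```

Let's trace through this code step by step.

Initialize: items = [0, 7, 10, 10, 6, 0, 6, 4, 3]
Initialize: found = False
Initialize: n_items = 0
Entering loop: for val in items:
After iteration 1: val = 0, n_items = 0
After iteration 2: val = 7, n_items = 0
After iteration 3: val = 10, n_items = 0
After iteration 4: val = 10, n_items = 0
After iteration 5: val = 6, n_items = 0
After iteration 6: val = 0, n_items = 0
After iteration 7: val = 6, n_items = 0
After iteration 8: val = 4, n_items = 0
After iteration 9: val = 3, n_items = 0
Loop ends.

Final answer: 0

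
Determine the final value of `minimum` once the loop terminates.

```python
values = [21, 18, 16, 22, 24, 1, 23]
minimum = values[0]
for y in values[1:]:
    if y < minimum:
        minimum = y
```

Let's trace through this code step by step.

Initialize: values = [21, 18, 16, 22, 24, 1, 23]
Initialize: minimum = 21
Entering loop: for y in values[1:]:
After iteration 1: y = 18, minimum = 18
After iteration 2: y = 16, minimum = 16
After iteration 3: y = 22, minimum = 16
After iteration 4: y = 24, minimum = 16
After iteration 5: y = 1, minimum = 1
After iteration 6: y = 23, minimum = 1
Loop ends.

Final answer: 1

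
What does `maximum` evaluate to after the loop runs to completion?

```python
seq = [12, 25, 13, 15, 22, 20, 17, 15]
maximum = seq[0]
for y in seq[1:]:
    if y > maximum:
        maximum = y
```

Let's trace through this code step by step.

Initialize: seq = [12, 25, 13, 15, 22, 20, 17, 15]
Initialize: maximum = 12
Entering loop: for y in seq[1:]:
After iteration 1: y = 25, maximum = 25
After iteration 2: y = 13, maximum = 25
After iteration 3: y = 15, maximum = 25
After iteration 4: y = 22, maximum = 25
After iteration 5: y = 20, maximum = 25
After iteration 6: y = 17, maximum = 25
After iteration 7: y = 15, maximum = 25
Loop ends.

Final answer: 25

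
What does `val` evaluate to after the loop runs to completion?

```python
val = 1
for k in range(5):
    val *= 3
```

Let's trace through this code step by step.

Initialize: val = 1
Entering loop: for k in range(5):
After iteration 1: k = 0, val = 3
After iteration 2: k = 1, val = 9
After iteration 3: k = 2, val = 27
After iteration 4: k = 3, val = 81
After iteration 5: k = 4, val = 243
Loop ends.

Final answer: 243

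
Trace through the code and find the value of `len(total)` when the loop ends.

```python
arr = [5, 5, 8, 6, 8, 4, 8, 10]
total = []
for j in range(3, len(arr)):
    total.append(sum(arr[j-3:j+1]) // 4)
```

Let's trace through this code step by step.

Initialize: arr = [5, 5, 8, 6, 8, 4, 8, 10]
Initialize: total = []
Entering loop: for j in range(3, len(arr)):
After iteration 1: j = 3, total = [6]
After iteration 2: j = 4, total = [6, 6]
After iteration 3: j = 5, total = [6, 6, 6]
After iteration 4: j = 6, total = [6, 6, 6, 6]
After iteration 5: j = 7, total = [6, 6, 6, 6, 7]
Loop ends.
len(total) = 5

Final answer: 5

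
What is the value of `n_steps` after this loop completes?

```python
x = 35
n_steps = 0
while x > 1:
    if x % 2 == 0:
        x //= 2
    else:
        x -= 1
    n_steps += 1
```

Let's trace through this code step by step.

Initialize: x = 35
Initialize: n_steps = 0
Entering loop: while x > 1:
After iteration 1: x = 34, n_steps = 1
After iteration 2: x = 17, n_steps = 2
After iteration 3: x = 16, n_steps = 3
After iteration 4: x = 8, n_steps = 4
After iteration 5: x = 4, n_steps = 5
After iteration 6: x = 2, n_steps = 6
After iteration 7: x = 1, n_steps = 7
Loop ends.

Final answer: 7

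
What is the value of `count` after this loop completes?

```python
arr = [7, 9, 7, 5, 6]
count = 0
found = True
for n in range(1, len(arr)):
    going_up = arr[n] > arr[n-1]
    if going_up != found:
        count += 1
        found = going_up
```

Let's trace through this code step by step.

Initialize: arr = [7, 9, 7, 5, 6]
Initialize: count = 0
Initialize: found = True
Entering loop: for n in range(1, len(arr)):
After iteration 1: n = 1, count = 0, found = True, going_up = True
After iteration 2: n = 2, count = 1, found = False, going_up = False
After iteration 3: n = 3, count = 1, found = False, going_up = False
After iteration 4: n = 4, count = 2, found = True, going_up = True
Loop ends.

Final answer: 2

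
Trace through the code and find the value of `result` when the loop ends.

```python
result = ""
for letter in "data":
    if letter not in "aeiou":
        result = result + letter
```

Let's trace through this code step by step.

Initialize: result = ''
Entering loop: for letter in "data":
After iteration 1: letter = 'd', result = 'd'
After iteration 2: letter = 'a', result = 'd'
After iteration 3: letter = 't', result = 'dt'
After iteration 4: letter = 'a', result = 'dt'
Loop ends.

Final answer: 'dt'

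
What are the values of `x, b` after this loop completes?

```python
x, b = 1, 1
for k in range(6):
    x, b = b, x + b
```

Let's trace through this code step by step.

Initialize: x = 1
Initialize: b = 1
Entering loop: for k in range(6):
After iteration 1: k = 0, x = 1, b = 2
After iteration 2: k = 1, x = 2, b = 3
After iteration 3: k = 2, x = 3, b = 5
After iteration 4: k = 3, x = 5, b = 8
After iteration 5: k = 4, x = 8, b = 13
After iteration 6: k = 5, x = 13, b = 21
Loop ends.

Final answer: 13, 21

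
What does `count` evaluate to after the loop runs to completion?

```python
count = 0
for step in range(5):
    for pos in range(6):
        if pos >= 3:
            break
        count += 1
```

Let's trace through this code step by step.

Initialize: count = 0
Entering loop: for step in range(5):
After iteration 1: step = 0, count = 3
After iteration 2: step = 1, count = 6
After iteration 3: step = 2, count = 9
After iteration 4: step = 3, count = 12
After iteration 5: step = 4, count = 15
Loop ends.

Final answer: 15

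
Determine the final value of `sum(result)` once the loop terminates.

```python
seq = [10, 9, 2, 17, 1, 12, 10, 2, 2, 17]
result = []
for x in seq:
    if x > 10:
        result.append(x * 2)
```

Let's trace through this code step by step.

Initialize: seq = [10, 9, 2, 17, 1, 12, 10, 2, 2, 17]
Initialize: result = []
Entering loop: for x in seq:
After iteration 1: x = 10, result = []
After iteration 2: x = 9, result = []
After iteration 3: x = 2, result = []
After iteration 4: x = 17, result = [34]
After iteration 5: x = 1, result = [34]
After iteration 6: x = 12, result = [34, 24]
After iteration 7: x = 10, result = [34, 24]
After iteration 8: x = 2, result = [34, 24]
After iteration 9: x = 2, result = [34, 24]
After iteration 10: x = 17, result = [34, 24, 34]
Loop ends.
sum(result) = 92

Final answer: 92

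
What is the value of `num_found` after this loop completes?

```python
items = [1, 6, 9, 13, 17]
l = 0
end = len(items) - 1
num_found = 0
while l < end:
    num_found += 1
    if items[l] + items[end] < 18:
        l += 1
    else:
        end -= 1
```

Let's trace through this code step by step.

Initialize: items = [1, 6, 9, 13, 17]
Initialize: l = 0
Initialize: end = 4
Initialize: num_found = 0
Entering loop: while l < end:
After iteration 1: l = 0, end = 3, num_found = 1
After iteration 2: l = 1, end = 3, num_found = 2
After iteration 3: l = 1, end = 2, num_found = 3
After iteration 4: l = 2, end = 2, num_found = 4
Loop ends.

Final answer: 4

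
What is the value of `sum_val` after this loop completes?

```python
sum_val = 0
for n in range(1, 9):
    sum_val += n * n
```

Let's trace through this code step by step.

Initialize: sum_val = 0
Entering loop: for n in range(1, 9):
After iteration 1: n = 1, sum_val = 1
After iteration 2: n = 2, sum_val = 5
After iteration 3: n = 3, sum_val = 14
After iteration 4: n = 4, sum_val = 30
After iteration 5: n = 5, sum_val = 55
After iteration 6: n = 6, sum_val = 91
After iteration 7: n = 7, sum_val = 140
After iteration 8: n = 8, sum_val = 204
Loop ends.

Final answer: 204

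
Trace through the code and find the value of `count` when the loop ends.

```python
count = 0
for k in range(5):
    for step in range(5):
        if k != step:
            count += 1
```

Let's trace through this code step by step.

Initialize: count = 0
Entering loop: for k in range(5):
After iteration 1: k = 0, count = 4
After iteration 2: k = 1, count = 8
After iteration 3: k = 2, count = 12
After iteration 4: k = 3, count = 16
After iteration 5: k = 4, count = 20
Loop ends.

Final answer: 20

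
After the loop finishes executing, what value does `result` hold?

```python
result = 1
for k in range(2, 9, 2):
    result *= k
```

Let's trace through this code step by step.

Initialize: result = 1
Entering loop: for k in range(2, 9, 2):
After iteration 1: k = 2, result = 2
After iteration 2: k = 4, result = 8
After iteration 3: k = 6, result = 48
After iteration 4: k = 8, result = 384
Loop ends.

Final answer: 384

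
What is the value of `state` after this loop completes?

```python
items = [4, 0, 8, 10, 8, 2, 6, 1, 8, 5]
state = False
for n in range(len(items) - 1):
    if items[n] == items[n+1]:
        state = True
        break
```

Let's trace through this code step by step.

Initialize: items = [4, 0, 8, 10, 8, 2, 6, 1, 8, 5]
Initialize: state = False
Entering loop: for n in range(len(items) - 1):
After iteration 1: n = 0, state = False
After iteration 2: n = 1, state = False
After iteration 3: n = 2, state = False
After iteration 4: n = 3, state = False
After iteration 5: n = 4, state = False
After iteration 6: n = 5, state = False
After iteration 7: n = 6, state = False
After iteration 8: n = 7, state = False
After iteration 9: n = 8, state = False
Loop ends.

Final answer: False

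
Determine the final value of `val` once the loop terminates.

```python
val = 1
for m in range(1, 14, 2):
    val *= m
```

Let's trace through this code step by step.

Initialize: val = 1
Entering loop: for m in range(1, 14, 2):
After iteration 1: m = 1, val = 1
After iteration 2: m = 3, val = 3
After iteration 3: m = 5, val = 15
After iteration 4: m = 7, val = 105
After iteration 5: m = 9, val = 945
After iteration 6: m = 11, val = 10395
After iteration 7: m = 13, val = 135135
Loop ends.

Final answer: 135135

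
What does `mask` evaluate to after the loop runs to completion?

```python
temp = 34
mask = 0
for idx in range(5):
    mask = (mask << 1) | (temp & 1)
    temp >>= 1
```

Let's trace through this code step by step.

Initialize: temp = 34
Initialize: mask = 0
Entering loop: for idx in range(5):
After iteration 1: idx = 0, temp = 17, mask = 0
After iteration 2: idx = 1, temp = 8, mask = 1
After iteration 3: idx = 2, temp = 4, mask = 2
After iteration 4: idx = 3, temp = 2, mask = 4
After iteration 5: idx = 4, temp = 1, mask = 8
Loop ends.

Final answer: 8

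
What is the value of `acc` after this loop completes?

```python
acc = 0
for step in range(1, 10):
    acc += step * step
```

Let's trace through this code step by step.

Initialize: acc = 0
Entering loop: for step in range(1, 10):
After iteration 1: step = 1, acc = 1
After iteration 2: step = 2, acc = 5
After iteration 3: step = 3, acc = 14
After iteration 4: step = 4, acc = 30
After iteration 5: step = 5, acc = 55
After iteration 6: step = 6, acc = 91
After iteration 7: step = 7, acc = 140
After iteration 8: step = 8, acc = 204
After iteration 9: step = 9, acc = 285
Loop ends.

Final answer: 285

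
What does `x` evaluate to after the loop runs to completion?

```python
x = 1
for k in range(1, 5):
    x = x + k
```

Let's trace through this code step by step.

Initialize: x = 1
Entering loop: for k in range(1, 5):
After iteration 1: k = 1, x = 2
After iteration 2: k = 2, x = 4
After iteration 3: k = 3, x = 7
After iteration 4: k = 4, x = 11
Loop ends.

Final answer: 11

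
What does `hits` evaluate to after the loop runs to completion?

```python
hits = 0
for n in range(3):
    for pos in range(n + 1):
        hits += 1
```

Let's trace through this code step by step.

Initialize: hits = 0
Entering loop: for n in range(3):
After iteration 1: n = 0, hits = 1, pos = 0
After iteration 2: n = 1, hits = 3, pos = 1
After iteration 3: n = 2, hits = 6, pos = 2
Loop ends.

Final answer: 6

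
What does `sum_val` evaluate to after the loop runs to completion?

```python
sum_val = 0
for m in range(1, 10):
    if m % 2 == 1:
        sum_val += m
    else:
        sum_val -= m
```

Let's trace through this code step by step.

Initialize: sum_val = 0
Entering loop: for m in range(1, 10):
After iteration 1: m = 1, sum_val = 1
After iteration 2: m = 2, sum_val = -1
After iteration 3: m = 3, sum_val = 2
After iteration 4: m = 4, sum_val = -2
After iteration 5: m = 5, sum_val = 3
After iteration 6: m = 6, sum_val = -3
After iteration 7: m = 7, sum_val = 4
After iteration 8: m = 8, sum_val = -4
After iteration 9: m = 9, sum_val = 5
Loop ends.

Final answer: 5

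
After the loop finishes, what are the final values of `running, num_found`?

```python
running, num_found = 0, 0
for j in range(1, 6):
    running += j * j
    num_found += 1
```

Let's trace through this code step by step.

Initialize: running = 0
Initialize: num_found = 0
Entering loop: for j in range(1, 6):
After iteration 1: j = 1, running = 1, num_found = 1
After iteration 2: j = 2, running = 5, num_found = 2
After iteration 3: j = 3, running = 14, num_found = 3
After iteration 4: j = 4, running = 30, num_found = 4
After iteration 5: j = 5, running = 55, num_found = 5
Loop ends.

Final answer: 55, 5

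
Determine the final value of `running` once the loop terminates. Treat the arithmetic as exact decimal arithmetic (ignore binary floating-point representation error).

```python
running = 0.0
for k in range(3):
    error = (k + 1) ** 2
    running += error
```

Let's trace through this code step by step.

Initialize: running = 0.0
Entering loop: for k in range(3):
After iteration 1: k = 0, running = 1.0, error = 1
After iteration 2: k = 1, running = 5.0, error = 4
After iteration 3: k = 2, running = 14.0, error = 9
Loop ends.

Final answer: 14.0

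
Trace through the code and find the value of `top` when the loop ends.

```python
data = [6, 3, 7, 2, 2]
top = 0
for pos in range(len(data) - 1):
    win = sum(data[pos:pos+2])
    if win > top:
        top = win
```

Let's trace through this code step by step.

Initialize: data = [6, 3, 7, 2, 2]
Initialize: top = 0
Entering loop: for pos in range(len(data) - 1):
After iteration 1: pos = 0, top = 9, win = 9
After iteration 2: pos = 1, top = 10, win = 10
After iteration 3: pos = 2, top = 10, win = 9
After iteration 4: pos = 3, top = 10, win = 4
Loop ends.

Final answer: 10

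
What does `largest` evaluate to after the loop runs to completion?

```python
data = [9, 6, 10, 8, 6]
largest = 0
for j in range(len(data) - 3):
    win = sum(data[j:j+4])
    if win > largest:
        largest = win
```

Let's trace through this code step by step.

Initialize: data = [9, 6, 10, 8, 6]
Initialize: largest = 0
Entering loop: for j in range(len(data) - 3):
After iteration 1: j = 0, largest = 33, win = 33
After iteration 2: j = 1, largest = 33, win = 30
Loop ends.

Final answer: 33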